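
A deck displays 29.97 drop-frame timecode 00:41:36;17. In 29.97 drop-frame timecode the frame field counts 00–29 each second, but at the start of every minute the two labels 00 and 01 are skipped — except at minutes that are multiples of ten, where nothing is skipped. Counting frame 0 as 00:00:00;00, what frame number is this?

74823

Complete 10-minute blocks: 4, each 17982 frames → 71928.
Remaining 1 whole minute in the current block: 1800 + 0 × 1798 = 1800 frames.
Within the current minute: 36 × 30 + 17 − 2 = 1095 (labels ;00/;01 skipped at this minute). Total = 71928 + 1800 + 1095 = 74823.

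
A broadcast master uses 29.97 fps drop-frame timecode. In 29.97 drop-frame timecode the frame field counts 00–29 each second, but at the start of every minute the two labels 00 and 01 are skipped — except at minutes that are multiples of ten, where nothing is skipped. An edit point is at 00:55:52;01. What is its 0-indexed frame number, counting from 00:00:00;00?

100461

As if non-drop at 30 labels/s: (0 × 3600 + 55 × 60 + 52) × 30 + 1 = 100561.
Minute boundaries passed: 55; those not divisible by 10: 55 − 5 = 50; dropped labels = 2 × 50 = 100.
Actual frame index = 100561 − 100 = 100461.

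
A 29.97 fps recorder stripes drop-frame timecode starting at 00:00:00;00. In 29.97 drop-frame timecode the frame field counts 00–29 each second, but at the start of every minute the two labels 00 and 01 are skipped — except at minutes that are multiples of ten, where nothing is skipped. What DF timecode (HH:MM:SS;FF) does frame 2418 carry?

00:01:20;20

Each 10-minute DF block holds 10 × 60 × 30 − 9 × 2 = 17982 frames. 2418 ÷ 17982 → 0 full blocks, remainder 2418.
Within the partial block the first minute is 1800 frames and each further minute 1798, so 1 further minute boundary passed. Total skipped labels = 18 × 0 + 2 × 1 = 2.
Non-drop label index = 2418 + 2 = 2420; at 30 labels/s that is 00:01:20:20, i.e. DF 00:01:20;20.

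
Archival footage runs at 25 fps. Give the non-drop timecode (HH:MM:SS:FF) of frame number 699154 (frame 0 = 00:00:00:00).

699154 ÷ 25 = 27966 full seconds, remainder 4 frames.
27966 s = 7 h 46 min 6 s.
Timecode: 07:46:06:04.

07:46:06:04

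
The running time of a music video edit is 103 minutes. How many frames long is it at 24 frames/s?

148320 frames

103 min = 6180 s.
Frames = 6180 × 24 = 148320.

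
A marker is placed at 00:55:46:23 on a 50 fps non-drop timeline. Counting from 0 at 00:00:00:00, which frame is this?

Total seconds to the label: (0 × 3600 + 55 × 60 + 46) = 3346.
Frame index = 3346 × 50 + 23 = 167323.

167323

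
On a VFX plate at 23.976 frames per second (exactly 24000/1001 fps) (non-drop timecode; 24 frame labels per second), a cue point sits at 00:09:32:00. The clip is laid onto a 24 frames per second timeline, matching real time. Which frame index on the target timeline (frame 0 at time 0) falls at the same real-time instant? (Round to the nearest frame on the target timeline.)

Source frame index: (0×3600 + 9×60 + 32) × 24 + 0 = 13728.
Real time: 13728 / (24000/1001) = 143143/250 s.
Target frame: (143143/250) × (24) = 1717716/125 ≈ 13741.728 → 13742.

frame 13742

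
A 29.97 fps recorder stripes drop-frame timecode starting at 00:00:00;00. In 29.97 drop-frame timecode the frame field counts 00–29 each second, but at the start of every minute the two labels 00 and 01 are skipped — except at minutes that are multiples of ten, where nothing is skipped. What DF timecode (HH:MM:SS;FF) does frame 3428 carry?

00:01:54;10

Each 10-minute DF block holds 10 × 60 × 30 − 9 × 2 = 17982 frames. 3428 ÷ 17982 → 0 full blocks, remainder 3428.
Within the partial block the first minute is 1800 frames and each further minute 1798, so 1 further minute boundary passed. Total skipped labels = 18 × 0 + 2 × 1 = 2.
Non-drop label index = 3428 + 2 = 3430; at 30 labels/s that is 00:01:54:10, i.e. DF 00:01:54;10.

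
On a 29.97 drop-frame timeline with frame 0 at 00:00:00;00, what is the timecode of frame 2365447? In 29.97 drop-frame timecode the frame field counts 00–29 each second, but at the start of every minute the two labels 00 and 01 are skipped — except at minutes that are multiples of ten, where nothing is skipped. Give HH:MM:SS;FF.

21:55:27;05

Each 10-minute DF block holds 10 × 60 × 30 − 9 × 2 = 17982 frames. 2365447 ÷ 17982 → 131 full blocks, remainder 9805.
Within the partial block the first minute is 1800 frames and each further minute 1798, so 5 further minute boundaries passed. Total skipped labels = 18 × 131 + 2 × 5 = 2368.
Non-drop label index = 2365447 + 2368 = 2367815; at 30 labels/s that is 21:55:27:05, i.e. DF 21:55:27;05.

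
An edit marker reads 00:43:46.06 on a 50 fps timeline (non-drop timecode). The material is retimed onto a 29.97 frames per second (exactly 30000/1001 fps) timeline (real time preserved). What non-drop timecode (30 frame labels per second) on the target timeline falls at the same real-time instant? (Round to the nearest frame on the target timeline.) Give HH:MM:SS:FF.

Source frame index: (0×3600 + 43×60 + 46) × 50 + 6 = 131306.
Real time: 131306 / (50) = 65653/25 s.
Target frame: (65653/25) × (30000/1001) = 11254800/143 ≈ 78704.895 → 78705.
At 30 labels/s: frame 78705 → 00:43:43:15.

00:43:43:15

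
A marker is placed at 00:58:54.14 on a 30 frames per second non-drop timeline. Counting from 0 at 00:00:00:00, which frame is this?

Total seconds to the label: (0 × 3600 + 58 × 60 + 54) = 3534.
Frame index = 3534 × 30 + 14 = 106034.

frame 106034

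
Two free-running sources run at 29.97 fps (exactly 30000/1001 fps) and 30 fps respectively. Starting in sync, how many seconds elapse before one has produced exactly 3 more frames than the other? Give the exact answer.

100.1 seconds

The gap grows by |30 − 30000/1001| = 30/1001 frames per second.
Time for a 3-frame gap: 3 ÷ (30/1001) = 100.1 s.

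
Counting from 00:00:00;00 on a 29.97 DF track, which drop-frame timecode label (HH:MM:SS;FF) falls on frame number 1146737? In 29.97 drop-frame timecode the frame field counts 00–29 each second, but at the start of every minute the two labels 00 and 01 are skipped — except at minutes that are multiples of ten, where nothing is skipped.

10:37:42;25

Ten DF minutes hold 17982 frames, so frame 1146737 lies in block 63 (frames 1132866–1150847) with 13871 frames into that block.
The block's first minute is 1800 frames and the rest 1798 each; 13871 frames reaches minute 7, so 63 × 18 + 7 × 2 = 1148 labels have been skipped so far.
Adding those back, label number 1146737 + 1148 = 1147885 at 30 labels/s is 38262 s + 25 f = 10 h 37 min 42 s frame 25, i.e. 10:37:42;25.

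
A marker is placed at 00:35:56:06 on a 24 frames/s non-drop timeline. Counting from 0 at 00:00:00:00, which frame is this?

frame 51750

Total seconds to the label: (0 × 3600 + 35 × 60 + 56) = 2156.
Frame index = 2156 × 24 + 6 = 51750.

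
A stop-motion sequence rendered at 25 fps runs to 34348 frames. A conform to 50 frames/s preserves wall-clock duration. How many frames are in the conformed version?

Target frames = source frames × (target rate / source rate) = 34348 × (50)/(25) = 34348 × 2 = 68696.

68696 frames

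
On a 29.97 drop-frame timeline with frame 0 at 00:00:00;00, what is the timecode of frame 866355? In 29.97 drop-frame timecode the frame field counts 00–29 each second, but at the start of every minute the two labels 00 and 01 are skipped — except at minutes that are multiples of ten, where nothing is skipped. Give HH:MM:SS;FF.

08:01:47;11

Ten DF minutes hold 17982 frames, so frame 866355 lies in block 48 (frames 863136–881117) with 3219 frames into that block.
The block's first minute is 1800 frames and the rest 1798 each; 3219 frames reaches minute 1, so 48 × 18 + 1 × 2 = 866 labels have been skipped so far.
Adding those back, label number 866355 + 866 = 867221 at 30 labels/s is 28907 s + 11 f = 8 h 1 min 47 s frame 11, i.e. 08:01:47;11.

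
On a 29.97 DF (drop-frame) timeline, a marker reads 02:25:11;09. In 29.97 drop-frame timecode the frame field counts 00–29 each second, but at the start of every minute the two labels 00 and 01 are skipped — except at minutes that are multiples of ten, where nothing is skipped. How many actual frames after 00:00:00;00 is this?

Complete 10-minute blocks: 14, each 17982 frames → 251748.
Remaining 5 whole minutes in the current block: 1800 + 4 × 1798 = 8992 frames.
Within the current minute: 11 × 30 + 9 − 2 = 337 (labels ;00/;01 skipped at this minute). Total = 251748 + 8992 + 337 = 261077.

261077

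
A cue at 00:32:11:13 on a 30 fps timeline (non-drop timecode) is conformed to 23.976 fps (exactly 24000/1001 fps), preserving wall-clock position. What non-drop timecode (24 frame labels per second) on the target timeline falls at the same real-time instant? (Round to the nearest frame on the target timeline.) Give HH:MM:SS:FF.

00:32:09:12

Source frame index: (0×3600 + 32×60 + 11) × 30 + 13 = 57943.
Real time: 57943 / (30) = 57943/30 s.
Target frame: (57943/30) × (24000/1001) = 46354400/1001 ≈ 46308.092 → 46308.
At 24 labels/s: frame 46308 → 00:32:09:12.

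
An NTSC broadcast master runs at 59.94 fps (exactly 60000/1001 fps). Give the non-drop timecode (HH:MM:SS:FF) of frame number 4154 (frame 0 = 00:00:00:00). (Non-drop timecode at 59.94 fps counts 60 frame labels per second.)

00:01:09:14

4154 ÷ 60 = 69 full seconds, remainder 14 frames.
69 s = 0 h 1 min 9 s.
Timecode: 00:01:09:14.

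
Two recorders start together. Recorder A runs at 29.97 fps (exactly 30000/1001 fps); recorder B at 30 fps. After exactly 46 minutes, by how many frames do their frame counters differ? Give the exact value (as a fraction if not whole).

46 min = 2760 s.
A emits 30000/1001 × 2760 = 82800000/1001 frames; B emits 30 × 2760 = 82800.
Difference = 82800/1001 frames (≈ 82.7173); B is ahead of A.

82800/1001 frames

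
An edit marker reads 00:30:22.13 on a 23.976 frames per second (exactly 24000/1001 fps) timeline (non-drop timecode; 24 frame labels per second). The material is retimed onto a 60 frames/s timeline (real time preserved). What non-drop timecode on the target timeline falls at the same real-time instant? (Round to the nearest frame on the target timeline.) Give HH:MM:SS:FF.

00:30:24:22

Source frame index: (0×3600 + 30×60 + 22) × 24 + 13 = 43741.
Real time: 43741 / (24000/1001) = 43784741/24000 s.
Target frame: (43784741/24000) × (60) = 43784741/400 ≈ 109461.852 → 109462.
At 60 labels/s: frame 109462 → 00:30:24:22.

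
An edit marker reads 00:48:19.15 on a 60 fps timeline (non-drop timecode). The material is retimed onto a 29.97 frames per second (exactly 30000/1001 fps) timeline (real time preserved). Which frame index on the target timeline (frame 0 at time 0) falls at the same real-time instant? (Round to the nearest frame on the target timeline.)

Source frame index: (0×3600 + 48×60 + 19) × 60 + 15 = 173955.
Real time: 173955 / (60) = 11597/4 s.
Target frame: (11597/4) × (30000/1001) = 86977500/1001 ≈ 86890.609 → 86891.

frame 86891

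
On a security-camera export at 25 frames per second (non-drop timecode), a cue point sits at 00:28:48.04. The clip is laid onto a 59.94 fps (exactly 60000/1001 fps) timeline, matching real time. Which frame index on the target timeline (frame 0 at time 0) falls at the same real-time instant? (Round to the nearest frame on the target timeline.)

Source frame index: (0×3600 + 28×60 + 48) × 25 + 4 = 43204.
Real time: 43204 / (25) = 43204/25 s.
Target frame: (43204/25) × (60000/1001) = 14812800/143 ≈ 103586.014 → 103586.

frame 103586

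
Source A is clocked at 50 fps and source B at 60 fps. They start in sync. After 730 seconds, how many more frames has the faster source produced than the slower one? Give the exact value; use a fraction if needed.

A emits 50 × 730 = 36500 frames; B emits 60 × 730 = 43800.
Difference = 7300 frames; B is ahead of A.

7300 frames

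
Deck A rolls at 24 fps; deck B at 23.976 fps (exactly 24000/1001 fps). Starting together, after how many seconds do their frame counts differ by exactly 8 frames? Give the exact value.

1001/3 seconds

The gap grows by |24000/1001 − 24| = 24/1001 frames per second.
Time for a 8-frame gap: 8 ÷ (24/1001) = 1001/3 s.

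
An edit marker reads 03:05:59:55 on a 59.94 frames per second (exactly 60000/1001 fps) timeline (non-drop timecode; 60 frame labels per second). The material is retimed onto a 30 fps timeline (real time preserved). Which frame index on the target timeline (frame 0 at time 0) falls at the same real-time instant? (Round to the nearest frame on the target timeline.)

frame 335132

Source frame index: (3×3600 + 5×60 + 59) × 60 + 55 = 669595.
Real time: 669595 / (60000/1001) = 134052919/12000 s.
Target frame: (134052919/12000) × (30) = 134052919/400 ≈ 335132.297 → 335132.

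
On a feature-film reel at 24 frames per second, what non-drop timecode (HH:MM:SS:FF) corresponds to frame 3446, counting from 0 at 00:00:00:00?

00:02:23:14

3446 ÷ 24 = 143 full seconds, remainder 14 frames.
143 s = 0 h 2 min 23 s.
Timecode: 00:02:23:14.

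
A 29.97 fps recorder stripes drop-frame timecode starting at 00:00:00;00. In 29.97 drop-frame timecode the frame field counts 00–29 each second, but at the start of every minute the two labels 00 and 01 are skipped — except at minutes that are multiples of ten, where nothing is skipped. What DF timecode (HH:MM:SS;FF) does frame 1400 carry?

Each 10-minute DF block holds 10 × 60 × 30 − 9 × 2 = 17982 frames. 1400 ÷ 17982 → 0 full blocks, remainder 1400.
Within the partial block the first minute is 1800 frames and each further minute 1798, so 0 further minute boundaries passed. Total skipped labels = 18 × 0 + 2 × 0 = 0.
Non-drop label index = 1400 + 0 = 1400; at 30 labels/s that is 00:00:46:20, i.e. DF 00:00:46;20.

00:00:46;20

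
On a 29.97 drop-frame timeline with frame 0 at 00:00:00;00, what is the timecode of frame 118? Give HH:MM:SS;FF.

Ten DF minutes hold 17982 frames, so frame 118 lies in block 0 (frames 0–17981) with 118 frames into that block.
The block's first minute is 1800 frames and the rest 1798 each; 118 frames reaches minute 0, so 0 × 18 + 0 × 2 = 0 labels have been skipped so far.
Adding those back, label number 118 + 0 = 118 at 30 labels/s is 3 s + 28 f = 0 h 0 min 3 s frame 28, i.e. 00:00:03;28.

00:00:03;28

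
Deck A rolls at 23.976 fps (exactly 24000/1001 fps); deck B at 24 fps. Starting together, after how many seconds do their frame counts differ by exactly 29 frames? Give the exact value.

The gap grows by |24 − 24000/1001| = 24/1001 frames per second.
Time for a 29-frame gap: 29 ÷ (24/1001) = 29029/24 s.

29029/24 seconds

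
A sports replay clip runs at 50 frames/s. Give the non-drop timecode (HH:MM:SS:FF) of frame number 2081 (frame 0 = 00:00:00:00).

2081 ÷ 50 = 41 full seconds, remainder 31 frames.
41 s = 0 h 0 min 41 s.
Timecode: 00:00:41:31.

00:00:41:31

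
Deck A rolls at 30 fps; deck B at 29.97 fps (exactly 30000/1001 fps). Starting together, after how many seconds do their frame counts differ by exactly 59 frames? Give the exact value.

59059/30 seconds

The gap grows by |30000/1001 − 30| = 30/1001 frames per second.
Time for a 59-frame gap: 59 ÷ (30/1001) = 59059/30 s.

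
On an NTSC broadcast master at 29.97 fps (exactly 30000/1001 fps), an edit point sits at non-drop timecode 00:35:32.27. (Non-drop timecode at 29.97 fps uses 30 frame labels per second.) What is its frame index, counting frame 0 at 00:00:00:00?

63987

Total seconds to the label: (0 × 3600 + 35 × 60 + 32) = 2132.
Frame index = 2132 × 30 + 27 = 63987.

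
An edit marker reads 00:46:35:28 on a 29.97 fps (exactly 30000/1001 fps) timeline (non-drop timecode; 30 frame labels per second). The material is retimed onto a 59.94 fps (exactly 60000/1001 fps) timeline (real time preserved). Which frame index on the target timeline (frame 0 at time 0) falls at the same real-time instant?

frame 167756

Source frame index: (0×3600 + 46×60 + 35) × 30 + 28 = 83878.
Real time: 83878 / (30000/1001) = 41980939/15000 s.
Target frame: (41980939/15000) × (60000/1001) = 167756.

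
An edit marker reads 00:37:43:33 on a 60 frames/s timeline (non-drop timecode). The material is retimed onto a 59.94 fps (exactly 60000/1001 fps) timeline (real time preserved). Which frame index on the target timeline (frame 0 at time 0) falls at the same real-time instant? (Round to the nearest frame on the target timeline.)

Source frame index: (0×3600 + 37×60 + 43) × 60 + 33 = 135813.
Real time: 135813 / (60) = 45271/20 s.
Target frame: (45271/20) × (60000/1001) = 135813000/1001 ≈ 135677.323 → 135677.

frame 135677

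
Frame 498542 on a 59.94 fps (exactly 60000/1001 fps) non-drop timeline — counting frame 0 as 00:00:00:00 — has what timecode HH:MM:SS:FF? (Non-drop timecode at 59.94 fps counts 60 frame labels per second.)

02:18:29:02

498542 ÷ 60 = 8309 full seconds, remainder 2 frames.
8309 s = 2 h 18 min 29 s.
Timecode: 02:18:29:02.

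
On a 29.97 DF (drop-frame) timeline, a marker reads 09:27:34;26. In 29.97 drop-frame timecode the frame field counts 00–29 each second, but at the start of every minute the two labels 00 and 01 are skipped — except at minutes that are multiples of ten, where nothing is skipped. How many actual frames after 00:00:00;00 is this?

1020624

As if non-drop at 30 labels/s: (9 × 3600 + 27 × 60 + 34) × 30 + 26 = 1021646.
Minute boundaries passed: 567; those not divisible by 10: 567 − 56 = 511; dropped labels = 2 × 511 = 1022.
Actual frame index = 1021646 − 1022 = 1020624.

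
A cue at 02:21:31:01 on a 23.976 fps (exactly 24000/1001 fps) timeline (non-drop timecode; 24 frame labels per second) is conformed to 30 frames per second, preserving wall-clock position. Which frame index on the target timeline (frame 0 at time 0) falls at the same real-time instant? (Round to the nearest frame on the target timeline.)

Source frame index: (2×3600 + 21×60 + 31) × 24 + 1 = 203785.
Real time: 203785 / (24000/1001) = 40797757/4800 s.
Target frame: (40797757/4800) × (30) = 40797757/160 ≈ 254985.981 → 254986.

frame 254986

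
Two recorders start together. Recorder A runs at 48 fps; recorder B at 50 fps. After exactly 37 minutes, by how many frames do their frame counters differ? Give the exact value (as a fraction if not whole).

4440 frames

37 min = 2220 s.
A emits 48 × 2220 = 106560 frames; B emits 50 × 2220 = 111000.
Difference = 4440 frames; B is ahead of A.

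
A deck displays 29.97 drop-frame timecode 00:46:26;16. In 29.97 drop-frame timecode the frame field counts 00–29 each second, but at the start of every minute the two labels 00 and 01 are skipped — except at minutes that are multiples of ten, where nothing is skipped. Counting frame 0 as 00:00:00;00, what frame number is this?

83512

Complete 10-minute blocks: 4, each 17982 frames → 71928.
Remaining 6 whole minutes in the current block: 1800 + 5 × 1798 = 10790 frames.
Within the current minute: 26 × 30 + 16 − 2 = 794 (labels ;00/;01 skipped at this minute). Total = 71928 + 10790 + 794 = 83512.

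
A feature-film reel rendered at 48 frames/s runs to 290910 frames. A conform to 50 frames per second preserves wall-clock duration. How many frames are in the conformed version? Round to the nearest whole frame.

Frames at target rate = 290910 × (50) / (48) = 1212125/4 ≈ 303031.250.
Nearest whole frame: 303031.

303031 frames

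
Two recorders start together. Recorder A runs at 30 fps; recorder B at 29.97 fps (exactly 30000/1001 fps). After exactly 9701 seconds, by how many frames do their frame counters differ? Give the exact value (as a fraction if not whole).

291030/1001 frames

A emits 30 × 9701 = 291030 frames; B emits 30000/1001 × 9701 = 291030000/1001.
Difference = 291030/1001 frames (≈ 290.7393); B is behind A.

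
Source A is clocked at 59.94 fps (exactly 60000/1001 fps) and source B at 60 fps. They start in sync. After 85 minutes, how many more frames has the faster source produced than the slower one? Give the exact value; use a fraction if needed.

306000/1001 frames

85 min = 5100 s.
A emits 60000/1001 × 5100 = 306000000/1001 frames; B emits 60 × 5100 = 306000.
Difference = 306000/1001 frames (≈ 305.6943); B is ahead of A.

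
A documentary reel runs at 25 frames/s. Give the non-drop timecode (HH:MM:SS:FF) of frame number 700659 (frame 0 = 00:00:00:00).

700659 ÷ 25 = 28026 full seconds, remainder 9 frames.
28026 s = 7 h 47 min 6 s.
Timecode: 07:47:06:09.

07:47:06:09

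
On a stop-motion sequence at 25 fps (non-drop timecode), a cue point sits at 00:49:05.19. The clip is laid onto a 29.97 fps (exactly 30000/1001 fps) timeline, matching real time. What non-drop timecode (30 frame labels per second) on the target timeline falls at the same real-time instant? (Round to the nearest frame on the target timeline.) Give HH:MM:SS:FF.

Source frame index: (0×3600 + 49×60 + 5) × 25 + 19 = 73644.
Real time: 73644 / (25) = 73644/25 s.
Target frame: (73644/25) × (30000/1001) = 88372800/1001 ≈ 88284.515 → 88285.
At 30 labels/s: frame 88285 → 00:49:02:25.

00:49:02:25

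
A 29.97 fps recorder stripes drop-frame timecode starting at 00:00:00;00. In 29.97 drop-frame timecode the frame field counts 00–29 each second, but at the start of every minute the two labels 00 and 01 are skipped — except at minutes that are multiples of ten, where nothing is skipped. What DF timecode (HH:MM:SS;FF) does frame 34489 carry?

00:19:10;25

Each 10-minute DF block holds 10 × 60 × 30 − 9 × 2 = 17982 frames. 34489 ÷ 17982 → 1 full block, remainder 16507.
Within the partial block the first minute is 1800 frames and each further minute 1798, so 9 further minute boundaries passed. Total skipped labels = 18 × 1 + 2 × 9 = 36.
Non-drop label index = 34489 + 36 = 34525; at 30 labels/s that is 00:19:10:25, i.e. DF 00:19:10;25.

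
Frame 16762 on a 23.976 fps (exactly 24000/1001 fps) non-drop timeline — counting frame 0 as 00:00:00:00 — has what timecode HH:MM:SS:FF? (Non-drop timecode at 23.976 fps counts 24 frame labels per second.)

16762 ÷ 24 = 698 full seconds, remainder 10 frames.
698 s = 0 h 11 min 38 s.
Timecode: 00:11:38:10.

00:11:38:10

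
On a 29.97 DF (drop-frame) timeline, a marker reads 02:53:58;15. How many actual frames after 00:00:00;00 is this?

Complete 10-minute blocks: 17, each 17982 frames → 305694.
Remaining 3 whole minutes in the current block: 1800 + 2 × 1798 = 5396 frames.
Within the current minute: 58 × 30 + 15 − 2 = 1753 (labels ;00/;01 skipped at this minute). Total = 305694 + 5396 + 1753 = 312843.

312843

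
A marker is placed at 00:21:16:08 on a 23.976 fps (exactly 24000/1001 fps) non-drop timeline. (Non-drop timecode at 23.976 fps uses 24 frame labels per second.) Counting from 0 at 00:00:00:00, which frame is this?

Total seconds to the label: (0 × 3600 + 21 × 60 + 16) = 1276.
Frame index = 1276 × 24 + 8 = 30632.

frame 30632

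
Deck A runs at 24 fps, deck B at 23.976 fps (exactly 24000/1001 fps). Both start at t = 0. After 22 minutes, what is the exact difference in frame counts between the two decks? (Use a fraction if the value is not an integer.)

2880/91 frames

22 min = 1320 s.
A emits 24 × 1320 = 31680 frames; B emits 24000/1001 × 1320 = 2880000/91.
Difference = 2880/91 frames (≈ 31.6484); B is behind A.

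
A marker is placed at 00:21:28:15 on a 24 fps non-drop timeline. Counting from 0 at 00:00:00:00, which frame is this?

Total seconds to the label: (0 × 3600 + 21 × 60 + 28) = 1288.
Frame index = 1288 × 24 + 15 = 30927.

frame 30927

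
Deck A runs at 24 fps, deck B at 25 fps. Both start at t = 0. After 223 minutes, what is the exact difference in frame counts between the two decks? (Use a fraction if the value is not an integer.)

223 min = 13380 s.
A emits 24 × 13380 = 321120 frames; B emits 25 × 13380 = 334500.
Difference = 13380 frames; B is ahead of A.

13380 frames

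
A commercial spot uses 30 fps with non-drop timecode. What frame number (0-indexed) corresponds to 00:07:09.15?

frame 12885

Total seconds to the label: (0 × 3600 + 7 × 60 + 9) = 429.
Frame index = 429 × 30 + 15 = 12885.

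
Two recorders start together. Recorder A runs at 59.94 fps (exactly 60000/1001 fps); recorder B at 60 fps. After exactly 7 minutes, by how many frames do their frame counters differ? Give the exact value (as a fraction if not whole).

3600/143 frames

7 min = 420 s.
A emits 60000/1001 × 420 = 3600000/143 frames; B emits 60 × 420 = 25200.
Difference = 3600/143 frames (≈ 25.1748); B is ahead of A.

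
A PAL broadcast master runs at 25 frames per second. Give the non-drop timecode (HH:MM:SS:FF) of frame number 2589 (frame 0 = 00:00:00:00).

00:01:43:14

2589 ÷ 25 = 103 full seconds, remainder 14 frames.
103 s = 0 h 1 min 43 s.
Timecode: 00:01:43:14.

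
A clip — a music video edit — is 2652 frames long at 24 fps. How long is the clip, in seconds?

110.5 seconds

Running time = 2652 / (24) = 110.5 s.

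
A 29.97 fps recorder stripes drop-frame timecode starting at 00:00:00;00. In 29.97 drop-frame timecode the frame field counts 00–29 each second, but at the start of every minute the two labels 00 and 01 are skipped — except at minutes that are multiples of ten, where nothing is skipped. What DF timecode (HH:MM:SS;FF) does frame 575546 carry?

05:20:04;02

Each 10-minute DF block holds 10 × 60 × 30 − 9 × 2 = 17982 frames. 575546 ÷ 17982 → 32 full blocks, remainder 122.
Within the partial block the first minute is 1800 frames and each further minute 1798, so 0 further minute boundaries passed. Total skipped labels = 18 × 32 + 2 × 0 = 576.
Non-drop label index = 575546 + 576 = 576122; at 30 labels/s that is 05:20:04:02, i.e. DF 05:20:04;02.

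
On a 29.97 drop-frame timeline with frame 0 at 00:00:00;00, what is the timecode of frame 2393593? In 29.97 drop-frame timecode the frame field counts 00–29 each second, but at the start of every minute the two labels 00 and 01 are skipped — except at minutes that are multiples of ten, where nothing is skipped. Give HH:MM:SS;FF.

22:11:06;09

Ten DF minutes hold 17982 frames, so frame 2393593 lies in block 133 (frames 2391606–2409587) with 1987 frames into that block.
The block's first minute is 1800 frames and the rest 1798 each; 1987 frames reaches minute 1, so 133 × 18 + 1 × 2 = 2396 labels have been skipped so far.
Adding those back, label number 2393593 + 2396 = 2395989 at 30 labels/s is 79866 s + 9 f = 22 h 11 min 6 s frame 9, i.e. 22:11:06;09.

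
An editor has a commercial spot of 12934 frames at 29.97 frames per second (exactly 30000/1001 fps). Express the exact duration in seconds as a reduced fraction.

Running time = 12934 ÷ (30000/1001) = 12934 × 1001/30000 = 6473467/15000 s.

6473467/15000 seconds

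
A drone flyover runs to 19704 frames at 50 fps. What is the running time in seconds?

Running time = 19704 / (50) = 394.08 s.

394.08 seconds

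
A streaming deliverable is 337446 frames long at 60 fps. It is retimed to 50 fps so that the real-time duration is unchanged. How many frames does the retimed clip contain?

281205 frames

Target frames = source frames × (target rate / source rate) = 337446 × (50)/(60) = 337446 × 5/6 = 281205.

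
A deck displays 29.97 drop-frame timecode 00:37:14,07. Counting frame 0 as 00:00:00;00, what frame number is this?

Complete 10-minute blocks: 3, each 17982 frames → 53946.
Remaining 7 whole minutes in the current block: 1800 + 6 × 1798 = 12588 frames.
Within the current minute: 14 × 30 + 7 − 2 = 425 (labels ;00/;01 skipped at this minute). Total = 53946 + 12588 + 425 = 66959.

66959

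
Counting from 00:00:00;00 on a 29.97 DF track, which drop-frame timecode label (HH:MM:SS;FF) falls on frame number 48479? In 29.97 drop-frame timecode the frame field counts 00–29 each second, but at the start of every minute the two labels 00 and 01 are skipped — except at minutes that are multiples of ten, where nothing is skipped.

Each 10-minute DF block holds 10 × 60 × 30 − 9 × 2 = 17982 frames. 48479 ÷ 17982 → 2 full blocks, remainder 12515.
Within the partial block the first minute is 1800 frames and each further minute 1798, so 6 further minute boundaries passed. Total skipped labels = 18 × 2 + 2 × 6 = 48.
Non-drop label index = 48479 + 48 = 48527; at 30 labels/s that is 00:26:57:17, i.e. DF 00:26:57;17.

00:26:57;17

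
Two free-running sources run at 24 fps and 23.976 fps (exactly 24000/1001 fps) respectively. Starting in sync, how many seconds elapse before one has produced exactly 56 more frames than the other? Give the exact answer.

7007/3 seconds

The gap grows by |24000/1001 − 24| = 24/1001 frames per second.
Time for a 56-frame gap: 56 ÷ (24/1001) = 7007/3 s.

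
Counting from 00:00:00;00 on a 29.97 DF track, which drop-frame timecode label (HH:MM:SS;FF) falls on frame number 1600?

00:00:53;10

Each 10-minute DF block holds 10 × 60 × 30 − 9 × 2 = 17982 frames. 1600 ÷ 17982 → 0 full blocks, remainder 1600.
Within the partial block the first minute is 1800 frames and each further minute 1798, so 0 further minute boundaries passed. Total skipped labels = 18 × 0 + 2 × 0 = 0.
Non-drop label index = 1600 + 0 = 1600; at 30 labels/s that is 00:00:53:10, i.e. DF 00:00:53;10.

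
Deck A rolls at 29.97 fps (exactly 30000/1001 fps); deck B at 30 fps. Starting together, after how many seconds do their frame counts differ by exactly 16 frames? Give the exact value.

8008/15 seconds

The gap grows by |30 − 30000/1001| = 30/1001 frames per second.
Time for a 16-frame gap: 16 ÷ (30/1001) = 8008/15 s.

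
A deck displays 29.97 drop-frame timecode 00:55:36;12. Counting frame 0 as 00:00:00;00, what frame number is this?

99992

As if non-drop at 30 labels/s: (0 × 3600 + 55 × 60 + 36) × 30 + 12 = 100092.
Minute boundaries passed: 55; those not divisible by 10: 55 − 5 = 50; dropped labels = 2 × 50 = 100.
Actual frame index = 100092 − 100 = 99992.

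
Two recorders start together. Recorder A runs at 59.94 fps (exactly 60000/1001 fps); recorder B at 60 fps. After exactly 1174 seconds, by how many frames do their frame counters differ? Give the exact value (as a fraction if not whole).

A emits 60000/1001 × 1174 = 70440000/1001 frames; B emits 60 × 1174 = 70440.
Difference = 70440/1001 frames (≈ 70.3696); B is ahead of A.

70440/1001 frames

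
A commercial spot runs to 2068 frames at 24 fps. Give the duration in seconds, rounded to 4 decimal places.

86.1667 seconds

Running time = 2068 × 1/24 = 517/6 s ≈ 86.1667 s.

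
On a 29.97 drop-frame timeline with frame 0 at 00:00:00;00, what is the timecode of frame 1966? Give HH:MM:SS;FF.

Each 10-minute DF block holds 10 × 60 × 30 − 9 × 2 = 17982 frames. 1966 ÷ 17982 → 0 full blocks, remainder 1966.
Within the partial block the first minute is 1800 frames and each further minute 1798, so 1 further minute boundary passed. Total skipped labels = 18 × 0 + 2 × 1 = 2.
Non-drop label index = 1966 + 2 = 1968; at 30 labels/s that is 00:01:05:18, i.e. DF 00:01:05;18.

00:01:05;18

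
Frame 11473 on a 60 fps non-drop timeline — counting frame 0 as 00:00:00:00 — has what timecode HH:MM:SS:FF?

11473 ÷ 60 = 191 full seconds, remainder 13 frames.
191 s = 0 h 3 min 11 s.
Timecode: 00:03:11:13.

00:03:11:13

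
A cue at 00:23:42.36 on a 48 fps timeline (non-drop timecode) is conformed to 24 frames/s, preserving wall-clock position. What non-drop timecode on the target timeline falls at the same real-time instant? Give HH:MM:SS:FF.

00:23:42:18

Source frame index: (0×3600 + 23×60 + 42) × 48 + 36 = 68292.
Real time: 68292 / (48) = 5691/4 s.
Target frame: (5691/4) × (24) = 34146.
At 24 labels/s: frame 34146 → 00:23:42:18.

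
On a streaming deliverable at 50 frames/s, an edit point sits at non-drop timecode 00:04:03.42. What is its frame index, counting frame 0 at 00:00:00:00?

frame 12192

Total seconds to the label: (0 × 3600 + 4 × 60 + 3) = 243.
Frame index = 243 × 50 + 42 = 12192.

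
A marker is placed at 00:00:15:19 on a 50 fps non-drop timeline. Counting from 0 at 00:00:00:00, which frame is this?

769

Total seconds to the label: (0 × 3600 + 0 × 60 + 15) = 15.
Frame index = 15 × 50 + 19 = 769.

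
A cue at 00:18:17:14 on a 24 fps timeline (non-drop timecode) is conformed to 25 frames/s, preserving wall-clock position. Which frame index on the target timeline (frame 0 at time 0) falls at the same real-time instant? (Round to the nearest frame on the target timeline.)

Source frame index: (0×3600 + 18×60 + 17) × 24 + 14 = 26342.
Real time: 26342 / (24) = 13171/12 s.
Target frame: (13171/12) × (25) = 329275/12 ≈ 27439.583 → 27440.

frame 27440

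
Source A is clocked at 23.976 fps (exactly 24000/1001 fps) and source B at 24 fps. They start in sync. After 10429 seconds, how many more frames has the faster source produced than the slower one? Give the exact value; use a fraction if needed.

A emits 24000/1001 × 10429 = 250296000/1001 frames; B emits 24 × 10429 = 250296.
Difference = 250296/1001 frames (≈ 250.0460); B is ahead of A.

250296/1001 frames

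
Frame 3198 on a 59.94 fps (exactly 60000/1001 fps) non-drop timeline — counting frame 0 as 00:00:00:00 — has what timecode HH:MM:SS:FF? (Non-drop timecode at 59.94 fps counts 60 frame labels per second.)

3198 ÷ 60 = 53 full seconds, remainder 18 frames.
53 s = 0 h 0 min 53 s.
Timecode: 00:00:53:18.

00:00:53:18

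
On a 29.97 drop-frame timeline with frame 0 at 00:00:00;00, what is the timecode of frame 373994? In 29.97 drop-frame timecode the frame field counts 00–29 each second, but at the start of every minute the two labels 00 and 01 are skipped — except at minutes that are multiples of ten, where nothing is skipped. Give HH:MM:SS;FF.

03:27:58;28

Each 10-minute DF block holds 10 × 60 × 30 − 9 × 2 = 17982 frames. 373994 ÷ 17982 → 20 full blocks, remainder 14354.
Within the partial block the first minute is 1800 frames and each further minute 1798, so 7 further minute boundaries passed. Total skipped labels = 18 × 20 + 2 × 7 = 374.
Non-drop label index = 373994 + 374 = 374368; at 30 labels/s that is 03:27:58:28, i.e. DF 03:27:58;28.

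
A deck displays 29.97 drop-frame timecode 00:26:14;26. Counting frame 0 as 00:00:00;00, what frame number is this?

47198

Complete 10-minute blocks: 2, each 17982 frames → 35964.
Remaining 6 whole minutes in the current block: 1800 + 5 × 1798 = 10790 frames.
Within the current minute: 14 × 30 + 26 − 2 = 444 (labels ;00/;01 skipped at this minute). Total = 35964 + 10790 + 444 = 47198.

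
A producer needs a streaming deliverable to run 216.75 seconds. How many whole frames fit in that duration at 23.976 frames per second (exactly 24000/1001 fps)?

Frames = 216.75 × 24000/1001 = 5202000/1001 ≈ 5196.8032.
Complete frames: 5196.

5196 frames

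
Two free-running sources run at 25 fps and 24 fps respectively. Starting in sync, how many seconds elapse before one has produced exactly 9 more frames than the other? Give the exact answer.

9 seconds

The gap grows by |24 − 25| = 1 frame per second.
Time for a 9-frame gap: 9 ÷ (1) = 9 s.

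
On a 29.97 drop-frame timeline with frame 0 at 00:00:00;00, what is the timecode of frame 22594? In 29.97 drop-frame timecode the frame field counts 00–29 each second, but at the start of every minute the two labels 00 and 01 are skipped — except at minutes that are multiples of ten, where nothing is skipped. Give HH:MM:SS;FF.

Ten DF minutes hold 17982 frames, so frame 22594 lies in block 1 (frames 17982–35963) with 4612 frames into that block.
The block's first minute is 1800 frames and the rest 1798 each; 4612 frames reaches minute 2, so 1 × 18 + 2 × 2 = 22 labels have been skipped so far.
Adding those back, label number 22594 + 22 = 22616 at 30 labels/s is 753 s + 26 f = 0 h 12 min 33 s frame 26, i.e. 00:12:33;26.

00:12:33;26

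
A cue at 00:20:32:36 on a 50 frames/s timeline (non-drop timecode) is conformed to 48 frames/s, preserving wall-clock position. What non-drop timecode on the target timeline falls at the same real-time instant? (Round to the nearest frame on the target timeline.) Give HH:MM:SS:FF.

Source frame index: (0×3600 + 20×60 + 32) × 50 + 36 = 61636.
Real time: 61636 / (50) = 30818/25 s.
Target frame: (30818/25) × (48) = 1479264/25 ≈ 59170.560 → 59171.
At 48 labels/s: frame 59171 → 00:20:32:35.

00:20:32:35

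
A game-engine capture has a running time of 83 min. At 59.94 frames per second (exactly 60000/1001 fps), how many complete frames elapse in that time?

298501 frames

83 min = 4980 s.
Frames = 4980 × 60000/1001 = 298800000/1001 ≈ 298501.4985.
Complete frames: 298501.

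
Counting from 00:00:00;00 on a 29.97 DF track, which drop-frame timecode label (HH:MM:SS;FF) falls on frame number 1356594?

12:34:25;02

Ten DF minutes hold 17982 frames, so frame 1356594 lies in block 75 (frames 1348650–1366631) with 7944 frames into that block.
The block's first minute is 1800 frames and the rest 1798 each; 7944 frames reaches minute 4, so 75 × 18 + 4 × 2 = 1358 labels have been skipped so far.
Adding those back, label number 1356594 + 1358 = 1357952 at 30 labels/s is 45265 s + 2 f = 12 h 34 min 25 s frame 2, i.e. 12:34:25;02.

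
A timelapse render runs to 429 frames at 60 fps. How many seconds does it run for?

Running time = 429 / (60) = 7.15 s.

7.15 seconds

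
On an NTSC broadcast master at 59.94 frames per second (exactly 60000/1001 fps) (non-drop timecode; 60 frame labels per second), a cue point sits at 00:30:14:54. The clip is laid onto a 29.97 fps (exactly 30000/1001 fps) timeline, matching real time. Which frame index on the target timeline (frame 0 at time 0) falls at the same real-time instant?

Source frame index: (0×3600 + 30×60 + 14) × 60 + 54 = 108894.
Real time: 108894 / (60000/1001) = 18167149/10000 s.
Target frame: (18167149/10000) × (30000/1001) = 54447.

frame 54447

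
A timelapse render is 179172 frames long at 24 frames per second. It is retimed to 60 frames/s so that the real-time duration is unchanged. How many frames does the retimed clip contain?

Target frames = source frames × (target rate / source rate) = 179172 × (60)/(24) = 179172 × 5/2 = 447930.

447930 frames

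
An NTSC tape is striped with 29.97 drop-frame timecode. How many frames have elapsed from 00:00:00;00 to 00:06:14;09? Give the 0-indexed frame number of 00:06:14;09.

11217

Complete 10-minute blocks: 0, each 17982 frames → 0.
Remaining 6 whole minutes in the current block: 1800 + 5 × 1798 = 10790 frames.
Within the current minute: 14 × 30 + 9 − 2 = 427 (labels ;00/;01 skipped at this minute). Total = 0 + 10790 + 427 = 11217.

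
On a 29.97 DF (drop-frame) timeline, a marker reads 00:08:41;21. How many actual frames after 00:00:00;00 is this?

As if non-drop at 30 labels/s: (0 × 3600 + 8 × 60 + 41) × 30 + 21 = 15651.
Minute boundaries passed: 8; those not divisible by 10: 8 − 0 = 8; dropped labels = 2 × 8 = 16.
Actual frame index = 15651 − 16 = 15635.

15635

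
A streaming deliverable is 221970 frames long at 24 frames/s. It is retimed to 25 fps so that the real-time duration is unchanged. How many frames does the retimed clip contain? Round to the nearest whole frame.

231219 frames

Frames at target rate = 221970 × (25) / (24) = 924875/4 ≈ 231218.750.
Nearest whole frame: 231219.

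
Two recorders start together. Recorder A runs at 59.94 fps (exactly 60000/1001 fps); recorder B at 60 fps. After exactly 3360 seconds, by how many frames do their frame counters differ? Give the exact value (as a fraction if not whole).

28800/143 frames

A emits 60000/1001 × 3360 = 28800000/143 frames; B emits 60 × 3360 = 201600.
Difference = 28800/143 frames (≈ 201.3986); B is ahead of A.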